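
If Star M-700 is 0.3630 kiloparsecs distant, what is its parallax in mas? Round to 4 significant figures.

2.755 mas

d = 0.3630 kpc = 363 pc.
p = 1/d = 1/363 = 0.0027548 arcsec.
= 0.0027548 × 1000 = 2.7548 mas.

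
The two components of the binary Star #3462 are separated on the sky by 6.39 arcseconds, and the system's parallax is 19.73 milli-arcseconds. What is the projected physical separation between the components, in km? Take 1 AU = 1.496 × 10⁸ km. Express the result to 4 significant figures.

d = 1/p = 1/0.01973″ = 50.684 pc.
At distance d (pc), an angle of θ arcsec spans θ·d AU: s = 6.39 × 50.684 = 323.87 AU.
= 323.87 × 1.496 × 10⁸ km = 4.8451 × 10^10 km.

4.845 × 10^10 km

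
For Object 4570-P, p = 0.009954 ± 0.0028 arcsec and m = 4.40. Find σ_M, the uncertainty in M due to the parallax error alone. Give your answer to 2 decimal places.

M = m − 5 log₁₀ d + 5 = m + 5 log₁₀ p + 5, so ∂M/∂p = 5/(p ln 10).
σ_M = (5/ln 10) · (σ_p/p) = 2.1715 × 0.0028/0.009954 = 2.1715 × 0.28129 = 0.61082.

σ_M = 0.61 mag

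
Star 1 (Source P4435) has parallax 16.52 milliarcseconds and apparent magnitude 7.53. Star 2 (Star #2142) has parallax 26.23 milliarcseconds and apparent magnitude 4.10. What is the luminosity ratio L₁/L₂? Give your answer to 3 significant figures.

d₁ = 1/p₁ = 1/0.01652″ = 60.533 pc; d₂ = 1/p₂ = 1/0.02623″ = 38.124 pc.
M₁ = m₁ − 5 log₁₀ d₁ + 5 = 7.53 − 8.9100 + 5 = 3.6200.
M₂ = 4.10 − 7.9060 + 5 = 1.1940.
L₁/L₂ = 10^(0.4(M₂ − M₁)) = 10^(0.4 × (-2.4260)) = 10^(-0.97040) = 0.10705.

L₁/L₂ = 0.107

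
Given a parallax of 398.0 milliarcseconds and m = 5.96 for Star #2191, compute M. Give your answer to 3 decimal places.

d = 1/p = 1/0.3980″ = 2.5126 pc.
m − M = 5 log₁₀(2.5126) − 5 = 2.0006 − 5 = -2.9994.
M = m − (m − M) = 5.96 − (-2.9994) = 8.959.

M = 8.959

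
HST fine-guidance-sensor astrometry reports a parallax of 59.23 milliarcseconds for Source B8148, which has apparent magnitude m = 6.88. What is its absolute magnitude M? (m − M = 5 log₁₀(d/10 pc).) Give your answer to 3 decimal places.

d = 1/p = 1/0.05923″ = 16.883 pc.
m − M = 5 log₁₀(16.883) − 5 = 6.1372 − 5 = 1.1372.
M = m − (m − M) = 6.88 − 1.1372 = 5.743.

M = 5.743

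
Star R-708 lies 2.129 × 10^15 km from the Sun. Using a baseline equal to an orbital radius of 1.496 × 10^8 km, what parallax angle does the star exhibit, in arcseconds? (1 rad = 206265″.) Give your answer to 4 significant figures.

θ ≈ B/d = (1.496 × 10^8) / (2.129 × 10^15) = 7.0268 × 10^-8 rad.
In arcseconds: 7.0268 × 10^-8 × 206265 = 0.014494″.

0.01449 arcsec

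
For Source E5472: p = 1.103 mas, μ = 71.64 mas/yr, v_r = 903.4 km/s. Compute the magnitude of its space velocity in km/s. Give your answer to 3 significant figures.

954 km/s

d = 1/p = 1/0.001103″ = 906.62 pc.
μ = 71.64 mas/yr = 0.07164 ″/yr.
v_t = 4.740 μ d = 4.740 × 0.07164 × 906.62 = 307.86 km/s.
v = √(v_r² + v_t²) = √(903.4² + 307.86²) = √910909 = 954.42 km/s.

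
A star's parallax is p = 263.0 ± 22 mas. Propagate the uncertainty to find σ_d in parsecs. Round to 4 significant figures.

d = 1/p, so σ_d = σ_p / p².
σ_d = 0.0220 / (0.2630)² = 0.0220 / 0.069169 = 0.31806 pc.

0.3181 pc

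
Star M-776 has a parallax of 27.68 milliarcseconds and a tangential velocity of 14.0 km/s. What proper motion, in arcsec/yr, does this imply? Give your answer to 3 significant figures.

d = 1/p = 1/0.02768″ = 36.127 pc.
μ = v_t / (4.74 d) = 14.0 / (4.74 × 36.127) = 14.0 / 171.24 = 0.081757 ″/yr.

0.0818 arcsec/yr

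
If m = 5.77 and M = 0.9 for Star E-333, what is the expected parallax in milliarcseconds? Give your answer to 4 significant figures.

10.62 mas

m − M = 5.77 − 0.9 = 4.87.
d = 10^((m−M)/5 + 1) = 10^1.974 = 94.189 pc.
p = 1/d = 1/94.189 = 0.010617 arcsec = 10.617 mas.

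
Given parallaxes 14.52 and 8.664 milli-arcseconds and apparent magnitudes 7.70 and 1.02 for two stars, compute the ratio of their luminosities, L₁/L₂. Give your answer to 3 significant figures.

d₁ = 1/p₁ = 1/0.01452″ = 68.871 pc; d₂ = 1/p₂ = 1/0.008664″ = 115.42 pc.
M₁ = m₁ − 5 log₁₀ d₁ + 5 = 7.70 − 9.1902 + 5 = 3.5098.
M₂ = 1.02 − 10.3114 + 5 = -4.2914.
L₁/L₂ = 10^(0.4(M₂ − M₁)) = 10^(0.4 × (-7.8012)) = 10^(-3.12048) = 0.00075774.

L₁/L₂ = 0.000758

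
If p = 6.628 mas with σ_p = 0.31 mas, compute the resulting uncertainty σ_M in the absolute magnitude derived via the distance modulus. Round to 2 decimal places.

M = m − 5 log₁₀ d + 5 = m + 5 log₁₀ p + 5, so ∂M/∂p = 5/(p ln 10).
σ_M = (5/ln 10) · (σ_p/p) = 2.1715 × 0.31/6.628 = 2.1715 × 0.046771 = 0.10156.

σ_M = 0.10 mag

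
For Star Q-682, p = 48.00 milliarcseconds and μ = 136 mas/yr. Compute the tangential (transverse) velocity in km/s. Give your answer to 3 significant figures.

13.4 km/s

d = 1/p = 1/0.04800″ = 20.833 pc.
μ = 136 mas/yr = 0.136 ″/yr.
v_t = 4.74 × μ × d = 4.74 × 0.136 × 20.833 = 13.43 km/s.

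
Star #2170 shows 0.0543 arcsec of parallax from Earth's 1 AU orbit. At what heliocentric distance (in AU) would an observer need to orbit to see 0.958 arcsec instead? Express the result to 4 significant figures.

Parallax scales linearly with baseline: p ∝ B, so B = p_target / p_Earth × 1 AU.
B = 0.958 / 0.0543 = 17.643 AU.

17.64 AU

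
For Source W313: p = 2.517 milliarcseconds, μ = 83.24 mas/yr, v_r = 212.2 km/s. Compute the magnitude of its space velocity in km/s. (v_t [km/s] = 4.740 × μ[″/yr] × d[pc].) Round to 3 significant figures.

264 km/s

d = 1/p = 1/0.002517″ = 397.3 pc.
μ = 83.24 mas/yr = 0.08324 ″/yr.
v_t = 4.740 μ d = 4.740 × 0.08324 × 397.3 = 156.76 km/s.
v = √(v_r² + v_t²) = √(212.2² + 156.76²) = √69602.5 = 263.82 km/s.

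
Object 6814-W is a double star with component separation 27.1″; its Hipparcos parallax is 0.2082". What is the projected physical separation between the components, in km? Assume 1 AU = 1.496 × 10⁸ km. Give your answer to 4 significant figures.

1.947 × 10^10 km

d = 1/p = 1/0.2082″ = 4.8031 pc.
At distance d (pc), an angle of θ arcsec spans θ·d AU: s = 27.1 × 4.8031 = 130.16 AU.
= 130.16 × 1.496 × 10⁸ km = 1.9472 × 10^10 km.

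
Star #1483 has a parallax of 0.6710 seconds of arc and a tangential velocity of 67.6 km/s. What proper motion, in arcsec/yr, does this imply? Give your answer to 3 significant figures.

d = 1/p = 1/0.6710″ = 1.4903 pc.
μ = v_t / (4.74 d) = 67.6 / (4.74 × 1.4903) = 67.6 / 7.064 = 9.5696 ″/yr.

9.57 arcsec/yr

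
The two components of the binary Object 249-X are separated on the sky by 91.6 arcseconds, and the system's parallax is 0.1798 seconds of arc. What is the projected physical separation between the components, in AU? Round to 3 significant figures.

509 AU

d = 1/p = 1/0.1798″ = 5.5617 pc.
At distance d (pc), an angle of θ arcsec spans θ·d AU: s = 91.6 × 5.5617 = 509.45 AU.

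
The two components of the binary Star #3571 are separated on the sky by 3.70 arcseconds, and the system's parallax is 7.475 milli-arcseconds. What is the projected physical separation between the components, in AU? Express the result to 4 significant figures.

d = 1/p = 1/0.007475″ = 133.78 pc.
At distance d (pc), an angle of θ arcsec spans θ·d AU: s = 3.70 × 133.78 = 494.99 AU.

495.0 AU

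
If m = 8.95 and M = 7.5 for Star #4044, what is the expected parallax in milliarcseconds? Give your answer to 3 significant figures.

51.3 mas

m − M = 8.95 − 7.5 = 1.45.
d = 10^((m−M)/5 + 1) = 10^1.290 = 19.498 pc.
p = 1/d = 1/19.498 = 0.051287 arcsec = 51.287 mas.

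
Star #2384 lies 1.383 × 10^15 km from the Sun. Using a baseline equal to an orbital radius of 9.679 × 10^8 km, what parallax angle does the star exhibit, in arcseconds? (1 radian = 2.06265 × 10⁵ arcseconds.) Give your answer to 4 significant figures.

0.1444 arcsec

θ ≈ B/d = (9.679 × 10^8) / (1.383 × 10^15) = 6.9986 × 10^-7 rad.
In arcseconds: 6.9986 × 10^-7 × 206265 = 0.14436″.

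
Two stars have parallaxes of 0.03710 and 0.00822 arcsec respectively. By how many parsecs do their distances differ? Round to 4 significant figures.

d_A = 1/0.03710″ = 26.954 pc; d_B = 1/0.008220″ = 121.65 pc.
|d_B − d_A| = |121.65 − 26.954| = 94.696 pc.

94.70 pc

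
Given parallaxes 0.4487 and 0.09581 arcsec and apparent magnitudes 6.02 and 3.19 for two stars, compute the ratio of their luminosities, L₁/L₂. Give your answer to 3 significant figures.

L₁/L₂ = 0.00336

d₁ = 1/p₁ = 1/0.4487″ = 2.2287 pc; d₂ = 1/p₂ = 1/0.09581″ = 10.437 pc.
M₁ = m₁ − 5 log₁₀ d₁ + 5 = 6.02 − 1.7403 + 5 = 9.2797.
M₂ = 3.19 − 5.0929 + 5 = 3.0971.
L₁/L₂ = 10^(0.4(M₂ − M₁)) = 10^(0.4 × (-6.1826)) = 10^(-2.47304) = 0.0033648.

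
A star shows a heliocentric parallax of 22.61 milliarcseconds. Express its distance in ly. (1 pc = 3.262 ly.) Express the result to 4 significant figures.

p = 22.61 milliarcseconds = 0.02261 arcsec.
d = 1/p = 1/0.02261 = 44.228 pc.
In light-years: 44.228 × 3.262 = 144.27 ly.

144.3 ly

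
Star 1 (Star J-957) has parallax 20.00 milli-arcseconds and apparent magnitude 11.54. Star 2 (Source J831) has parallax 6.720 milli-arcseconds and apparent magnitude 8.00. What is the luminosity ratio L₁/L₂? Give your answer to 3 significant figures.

d₁ = 1/p₁ = 1/0.02000″ = 50 pc; d₂ = 1/p₂ = 1/0.006720″ = 148.81 pc.
M₁ = m₁ − 5 log₁₀ d₁ + 5 = 11.54 − 8.4949 + 5 = 8.0451.
M₂ = 8.00 − 10.8632 + 5 = 2.1368.
L₁/L₂ = 10^(0.4(M₂ − M₁)) = 10^(0.4 × (-5.9083)) = 10^(-2.36332) = 0.0043319.

L₁/L₂ = 0.00433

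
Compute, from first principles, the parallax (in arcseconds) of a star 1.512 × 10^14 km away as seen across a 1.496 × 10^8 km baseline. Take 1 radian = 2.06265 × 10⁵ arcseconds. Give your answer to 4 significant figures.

θ ≈ B/d = (1.496 × 10^8) / (1.512 × 10^14) = 9.8942 × 10^-7 rad.
In arcseconds: 9.8942 × 10^-7 × 206265 = 0.20408″.

0.2041 arcsec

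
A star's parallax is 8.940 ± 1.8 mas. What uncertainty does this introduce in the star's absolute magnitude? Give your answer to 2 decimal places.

σ_M = 0.44 mag

M = m − 5 log₁₀ d + 5 = m + 5 log₁₀ p + 5, so ∂M/∂p = 5/(p ln 10).
σ_M = (5/ln 10) · (σ_p/p) = 2.1715 × 1.8/8.940 = 2.1715 × 0.20134 = 0.43721.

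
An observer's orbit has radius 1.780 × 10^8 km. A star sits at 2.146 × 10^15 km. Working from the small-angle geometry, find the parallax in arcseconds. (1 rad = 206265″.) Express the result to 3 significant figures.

θ ≈ B/d = (1.780 × 10^8) / (2.146 × 10^15) = 8.2945 × 10^-8 rad.
In arcseconds: 8.2945 × 10^-8 × 206265 = 0.017109″.

0.0171 arcsec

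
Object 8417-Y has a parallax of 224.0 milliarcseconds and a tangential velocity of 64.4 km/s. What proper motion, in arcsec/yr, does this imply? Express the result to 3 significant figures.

3.04 arcsec/yr

d = 1/p = 1/0.2240″ = 4.4643 pc.
μ = v_t / (4.74 d) = 64.4 / (4.74 × 4.4643) = 64.4 / 21.161 = 3.0433 ″/yr.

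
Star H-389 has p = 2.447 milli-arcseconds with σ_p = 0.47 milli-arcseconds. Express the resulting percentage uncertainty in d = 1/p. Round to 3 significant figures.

19.2%

For d = 1/p, |σ_d/d| = |σ_p/p|.
σ_p/p = 0.47 / 2.447 = 0.19207 = 19.207%.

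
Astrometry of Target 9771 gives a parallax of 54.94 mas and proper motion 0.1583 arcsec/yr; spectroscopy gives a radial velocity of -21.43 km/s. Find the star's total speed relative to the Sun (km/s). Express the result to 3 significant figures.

d = 1/p = 1/0.05494″ = 18.202 pc.
v_t = 4.740 μ d = 4.740 × 0.1583 × 18.202 = 13.658 km/s.
v = √(v_r² + v_t²) = √((-21.43)² + 13.658²) = √645.786 = 25.412 km/s.

25.4 km/s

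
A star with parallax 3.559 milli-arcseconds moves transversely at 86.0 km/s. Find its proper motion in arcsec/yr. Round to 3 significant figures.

0.0646 arcsec/yr

d = 1/p = 1/0.003559″ = 280.98 pc.
μ = v_t / (4.74 d) = 86.0 / (4.74 × 280.98) = 86.0 / 1331.8 = 0.064574 ″/yr.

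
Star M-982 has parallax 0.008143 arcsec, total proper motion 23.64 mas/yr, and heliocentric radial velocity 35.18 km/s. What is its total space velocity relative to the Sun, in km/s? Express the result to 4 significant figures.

d = 1/p = 1/0.008143″ = 122.8 pc.
μ = 23.64 mas/yr = 0.02364 ″/yr.
v_t = 4.740 μ d = 4.740 × 0.02364 × 122.8 = 13.76 km/s.
v = √(v_r² + v_t²) = √(35.18² + 13.76²) = √1426.97 = 37.775 km/s.

37.78 km/s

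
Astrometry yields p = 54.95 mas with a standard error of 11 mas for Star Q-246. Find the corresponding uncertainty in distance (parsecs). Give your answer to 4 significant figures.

d = 1/p, so σ_d = σ_p / p².
σ_d = 0.0110 / (0.05495)² = 0.0110 / 0.0030195 = 3.643 pc.

3.643 pc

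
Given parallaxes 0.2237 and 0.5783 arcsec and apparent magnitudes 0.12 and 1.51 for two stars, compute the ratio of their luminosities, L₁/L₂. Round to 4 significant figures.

d₁ = 1/p₁ = 1/0.2237″ = 4.4703 pc; d₂ = 1/p₂ = 1/0.5783″ = 1.7292 pc.
M₁ = m₁ − 5 log₁₀ d₁ + 5 = 0.12 − 3.2517 + 5 = 1.8683.
M₂ = 1.51 − 1.1892 + 5 = 5.3208.
L₁/L₂ = 10^(0.4(M₂ − M₁)) = 10^(0.4 × 3.4525) = 10^1.38100 = 24.044.

L₁/L₂ = 24.04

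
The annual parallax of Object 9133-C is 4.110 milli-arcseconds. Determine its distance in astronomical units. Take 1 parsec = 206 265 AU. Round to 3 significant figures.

5.02 × 10^7 AU

p = 4.110 milli-arcseconds = 0.004110 arcsec.
d = 1/p = 1/0.004110 = 243.31 pc.
In AU: 243.31 × 206265 = 5.0186 × 10^7 AU.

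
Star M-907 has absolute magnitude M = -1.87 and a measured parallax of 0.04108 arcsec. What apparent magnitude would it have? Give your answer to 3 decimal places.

m = 0.062

d = 1/p = 1/0.04108″ = 24.343 pc.
m − M = 5 log₁₀ d − 5 = 5 log₁₀(24.343) − 5 = 6.9319 − 5 = 1.9319.
m = M + (m − M) = -1.87 + 1.9319 = 0.062.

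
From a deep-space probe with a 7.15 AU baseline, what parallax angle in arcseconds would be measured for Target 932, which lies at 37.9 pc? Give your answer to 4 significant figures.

0.1887 arcsec

p (arcsec) = B (AU) / d (pc).
p = 7.15 / 37.9 = 0.18865 arcsec.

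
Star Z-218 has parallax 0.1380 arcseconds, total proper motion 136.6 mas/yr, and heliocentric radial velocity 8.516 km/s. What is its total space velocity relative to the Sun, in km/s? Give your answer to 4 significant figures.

d = 1/p = 1/0.1380″ = 7.2464 pc.
μ = 136.6 mas/yr = 0.1366 ″/yr.
v_t = 4.740 μ d = 4.740 × 0.1366 × 7.2464 = 4.6919 km/s.
v = √(v_r² + v_t²) = √(8.516² + 4.6919²) = √94.5362 = 9.723 km/s.

9.723 km/s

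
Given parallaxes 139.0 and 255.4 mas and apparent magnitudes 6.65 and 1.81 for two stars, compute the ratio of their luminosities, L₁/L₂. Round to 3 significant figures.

d₁ = 1/p₁ = 1/0.1390″ = 7.1942 pc; d₂ = 1/p₂ = 1/0.2554″ = 3.9154 pc.
M₁ = m₁ − 5 log₁₀ d₁ + 5 = 6.65 − 4.2849 + 5 = 7.3651.
M₂ = 1.81 − 2.9639 + 5 = 3.8461.
L₁/L₂ = 10^(0.4(M₂ − M₁)) = 10^(0.4 × (-3.5190)) = 10^(-1.40760) = 0.03912.

L₁/L₂ = 0.0391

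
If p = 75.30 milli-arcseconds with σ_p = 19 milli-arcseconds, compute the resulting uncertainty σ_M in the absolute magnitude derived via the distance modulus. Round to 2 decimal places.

M = m − 5 log₁₀ d + 5 = m + 5 log₁₀ p + 5, so ∂M/∂p = 5/(p ln 10).
σ_M = (5/ln 10) · (σ_p/p) = 2.1715 × 19/75.30 = 2.1715 × 0.25232 = 0.54791.

σ_M = 0.55 mag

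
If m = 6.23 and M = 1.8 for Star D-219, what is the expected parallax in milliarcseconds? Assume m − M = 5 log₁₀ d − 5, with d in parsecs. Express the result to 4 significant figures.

13.00 mas

m − M = 6.23 − 1.8 = 4.43.
d = 10^((m−M)/5 + 1) = 10^1.886 = 76.913 pc.
p = 1/d = 1/76.913 = 0.013002 arcsec = 13.002 mas.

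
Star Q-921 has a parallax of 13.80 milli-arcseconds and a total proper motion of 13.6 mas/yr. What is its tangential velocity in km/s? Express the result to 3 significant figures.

d = 1/p = 1/0.01380″ = 72.464 pc.
μ = 13.6 mas/yr = 0.0136 ″/yr.
v_t = 4.74 × μ × d = 4.74 × 0.0136 × 72.464 = 4.6713 km/s.

4.67 km/s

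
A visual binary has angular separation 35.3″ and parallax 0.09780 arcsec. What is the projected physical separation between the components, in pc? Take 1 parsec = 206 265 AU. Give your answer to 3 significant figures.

0.00175 pc

d = 1/p = 1/0.09780″ = 10.225 pc.
At distance d (pc), an angle of θ arcsec spans θ·d AU: s = 35.3 × 10.225 = 360.94 AU.
= 360.94 / 206265 = 0.0017499 pc.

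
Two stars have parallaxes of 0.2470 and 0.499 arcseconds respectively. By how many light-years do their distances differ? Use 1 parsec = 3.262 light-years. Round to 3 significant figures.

6.67 ly

d_A = 1/0.2470″ = 4.0486 pc; d_B = 1/0.4990″ = 2.004 pc.
|d_B − d_A| = |2.004 − 4.0486| = 2.0446 pc = 2.0446 × 3.262 ly = 6.6695 ly.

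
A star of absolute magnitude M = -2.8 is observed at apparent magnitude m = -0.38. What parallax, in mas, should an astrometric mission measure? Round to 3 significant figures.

32.8 mas

m − M = -0.38 − (-2.8) = 2.42.
d = 10^((m−M)/5 + 1) = 10^1.484 = 30.479 pc.
p = 1/d = 1/30.479 = 0.032809 arcsec = 32.809 mas.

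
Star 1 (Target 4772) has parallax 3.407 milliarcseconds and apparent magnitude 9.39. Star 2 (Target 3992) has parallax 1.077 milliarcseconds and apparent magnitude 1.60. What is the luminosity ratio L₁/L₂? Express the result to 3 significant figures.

L₁/L₂ = 7.65 × 10^-5

d₁ = 1/p₁ = 1/0.003407″ = 293.51 pc; d₂ = 1/p₂ = 1/0.001077″ = 928.51 pc.
M₁ = m₁ − 5 log₁₀ d₁ + 5 = 9.39 − 12.3381 + 5 = 2.0519.
M₂ = 1.60 − 14.8389 + 5 = -8.2389.
L₁/L₂ = 10^(0.4(M₂ − M₁)) = 10^(0.4 × (-10.2908)) = 10^(-4.11632) = 0.000076503.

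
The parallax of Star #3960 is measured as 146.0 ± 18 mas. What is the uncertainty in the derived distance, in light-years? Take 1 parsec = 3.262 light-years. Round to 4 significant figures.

d = 1/p, so σ_d = σ_p / p².
σ_d = 0.0180 / (0.1460)² = 0.0180 / 0.021316 = 0.84444 pc = 0.84444 × 3.262 ly = 2.7546 ly.

2.755 ly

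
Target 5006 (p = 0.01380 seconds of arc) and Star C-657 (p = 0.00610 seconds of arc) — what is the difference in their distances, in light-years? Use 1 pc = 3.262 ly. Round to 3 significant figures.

d_A = 1/0.01380″ = 72.464 pc; d_B = 1/0.006100″ = 163.93 pc.
|d_B − d_A| = |163.93 − 72.464| = 91.466 pc = 91.466 × 3.262 ly = 298.36 ly.

298 ly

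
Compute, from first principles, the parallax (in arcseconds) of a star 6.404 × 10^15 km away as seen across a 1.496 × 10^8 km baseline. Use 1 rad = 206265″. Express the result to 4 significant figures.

θ ≈ B/d = (1.496 × 10^8) / (6.404 × 10^15) = 2.3360 × 10^-8 rad.
In arcseconds: 2.3360 × 10^-8 × 206265 = 0.0048184″.

0.004818 arcsec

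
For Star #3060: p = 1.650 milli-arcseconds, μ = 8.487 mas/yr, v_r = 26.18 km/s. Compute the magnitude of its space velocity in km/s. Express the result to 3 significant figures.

35.8 km/s

d = 1/p = 1/0.001650″ = 606.06 pc.
μ = 8.487 mas/yr = 0.008487 ″/yr.
v_t = 4.740 μ d = 4.740 × 0.008487 × 606.06 = 24.381 km/s.
v = √(v_r² + v_t²) = √(26.18² + 24.381²) = √1279.83 = 35.775 km/s.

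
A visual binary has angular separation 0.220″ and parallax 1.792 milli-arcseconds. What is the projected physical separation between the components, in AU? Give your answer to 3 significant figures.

d = 1/p = 1/0.001792″ = 558.04 pc.
At distance d (pc), an angle of θ arcsec spans θ·d AU: s = 0.220 × 558.04 = 122.77 AU.

123 AU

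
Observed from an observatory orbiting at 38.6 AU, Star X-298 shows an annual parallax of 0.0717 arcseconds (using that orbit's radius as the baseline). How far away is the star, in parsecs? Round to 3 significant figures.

538 pc

With baseline B (in AU) and parallax p (in arcsec), d = B/p parsecs.
d = 38.6 / 0.0717 = 538.35 pc.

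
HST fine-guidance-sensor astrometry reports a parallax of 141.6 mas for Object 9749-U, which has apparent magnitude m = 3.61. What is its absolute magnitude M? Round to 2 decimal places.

d = 1/p = 1/0.1416″ = 7.0621 pc.
m − M = 5 log₁₀(7.0621) − 5 = 4.2447 − 5 = -0.7553.
M = m − (m − M) = 3.61 − (-0.7553) = 4.37.

M = 4.37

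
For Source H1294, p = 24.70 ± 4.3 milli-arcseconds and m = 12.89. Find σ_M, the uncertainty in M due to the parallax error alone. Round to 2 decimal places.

M = m − 5 log₁₀ d + 5 = m + 5 log₁₀ p + 5, so ∂M/∂p = 5/(p ln 10).
σ_M = (5/ln 10) · (σ_p/p) = 2.1715 × 4.3/24.70 = 2.1715 × 0.17409 = 0.37804.

σ_M = 0.38 mag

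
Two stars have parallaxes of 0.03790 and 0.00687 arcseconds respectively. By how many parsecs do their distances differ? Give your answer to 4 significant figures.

d_A = 1/0.03790″ = 26.385 pc; d_B = 1/0.006870″ = 145.56 pc.
|d_B − d_A| = |145.56 − 26.385| = 119.18 pc.

119.2 pc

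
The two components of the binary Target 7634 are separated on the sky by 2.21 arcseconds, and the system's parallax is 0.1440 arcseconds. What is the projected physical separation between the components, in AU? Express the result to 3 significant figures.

d = 1/p = 1/0.1440″ = 6.9444 pc.
At distance d (pc), an angle of θ arcsec spans θ·d AU: s = 2.21 × 6.9444 = 15.347 AU.

15.3 AU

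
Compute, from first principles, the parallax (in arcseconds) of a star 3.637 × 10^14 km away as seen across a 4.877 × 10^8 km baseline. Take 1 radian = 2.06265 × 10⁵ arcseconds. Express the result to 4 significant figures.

0.2766 arcsec

θ ≈ B/d = (4.877 × 10^8) / (3.637 × 10^14) = 1.3409 × 10^-6 rad.
In arcseconds: 1.3409 × 10^-6 × 206265 = 0.27658″.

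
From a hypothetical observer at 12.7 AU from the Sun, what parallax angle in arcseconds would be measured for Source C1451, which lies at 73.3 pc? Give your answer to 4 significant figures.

p (arcsec) = B (AU) / d (pc).
p = 12.7 / 73.3 = 0.17326 arcsec.

0.1733 arcsec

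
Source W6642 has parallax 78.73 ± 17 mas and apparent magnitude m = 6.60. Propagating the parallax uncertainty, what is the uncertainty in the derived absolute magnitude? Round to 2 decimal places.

M = m − 5 log₁₀ d + 5 = m + 5 log₁₀ p + 5, so ∂M/∂p = 5/(p ln 10).
σ_M = (5/ln 10) · (σ_p/p) = 2.1715 × 17/78.73 = 2.1715 × 0.21593 = 0.46889.

σ_M = 0.47 mag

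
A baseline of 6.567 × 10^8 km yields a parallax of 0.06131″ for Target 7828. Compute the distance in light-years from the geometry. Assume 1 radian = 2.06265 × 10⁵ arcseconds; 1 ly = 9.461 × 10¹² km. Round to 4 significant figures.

233.5 ly

θ = 0.06131″ = 0.06131/206265 = 2.9724 × 10^-7 rad.
d = B/θ = (6.567 × 10^8) / (2.9724 × 10^-7) = 2.2093 × 10^15 km = (2.2093 × 10^15) / (9.461 × 10^12) ly = 233.52 ly.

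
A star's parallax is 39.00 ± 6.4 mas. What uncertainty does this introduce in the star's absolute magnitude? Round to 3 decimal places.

M = m − 5 log₁₀ d + 5 = m + 5 log₁₀ p + 5, so ∂M/∂p = 5/(p ln 10).
σ_M = (5/ln 10) · (σ_p/p) = 2.1715 × 6.4/39.00 = 2.1715 × 0.1641 = 0.35634.

σ_M = 0.356 mag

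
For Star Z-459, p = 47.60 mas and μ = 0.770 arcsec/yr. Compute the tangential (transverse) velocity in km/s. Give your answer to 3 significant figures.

76.7 km/s

d = 1/p = 1/0.04760″ = 21.008 pc.
v_t = 4.74 × μ × d = 4.74 × 0.770 × 21.008 = 76.675 km/s.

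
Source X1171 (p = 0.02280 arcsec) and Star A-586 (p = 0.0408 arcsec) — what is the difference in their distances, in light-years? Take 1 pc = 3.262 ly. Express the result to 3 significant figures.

63.1 ly

d_A = 1/0.02280″ = 43.86 pc; d_B = 1/0.04080″ = 24.51 pc.
|d_B − d_A| = |24.51 − 43.86| = 19.35 pc = 19.35 × 3.262 ly = 63.12 ly.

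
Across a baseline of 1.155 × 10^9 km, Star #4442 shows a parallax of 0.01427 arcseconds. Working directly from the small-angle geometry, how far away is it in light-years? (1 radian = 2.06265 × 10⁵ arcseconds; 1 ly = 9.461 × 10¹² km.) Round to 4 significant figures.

θ = 0.01427″ = 0.01427/206265 = 6.9183 × 10^-8 rad.
d = B/θ = (1.155 × 10^9) / (6.9183 × 10^-8) = 1.6695 × 10^16 km = (1.6695 × 10^16) / (9.461 × 10^12) ly = 1764.6 ly.

1765 ly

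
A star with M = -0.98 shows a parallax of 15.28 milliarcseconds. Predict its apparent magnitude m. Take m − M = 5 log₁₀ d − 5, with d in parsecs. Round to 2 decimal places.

m = 3.10

d = 1/p = 1/0.01528″ = 65.445 pc.
m − M = 5 log₁₀ d − 5 = 5 log₁₀(65.445) − 5 = 9.0794 − 5 = 4.0794.
m = M + (m − M) = -0.98 + 4.0794 = 3.10.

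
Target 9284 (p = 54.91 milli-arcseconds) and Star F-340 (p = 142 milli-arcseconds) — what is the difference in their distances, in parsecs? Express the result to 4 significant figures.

11.17 pc

d_A = 1/0.05491″ = 18.212 pc; d_B = 1/0.1420″ = 7.0423 pc.
|d_B − d_A| = |7.0423 − 18.212| = 11.17 pc.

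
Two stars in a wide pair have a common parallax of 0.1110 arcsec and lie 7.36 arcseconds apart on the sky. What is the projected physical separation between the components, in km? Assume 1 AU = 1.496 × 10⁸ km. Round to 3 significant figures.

d = 1/p = 1/0.1110″ = 9.009 pc.
At distance d (pc), an angle of θ arcsec spans θ·d AU: s = 7.36 × 9.009 = 66.306 AU.
= 66.306 × 1.496 × 10⁸ km = 9.9194 × 10^9 km.

9.92 × 10^9 km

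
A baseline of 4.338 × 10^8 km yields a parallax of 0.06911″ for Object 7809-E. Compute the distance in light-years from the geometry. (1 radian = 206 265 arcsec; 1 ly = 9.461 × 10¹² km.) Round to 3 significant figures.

137 ly

θ = 0.06911″ = 0.06911/206265 = 3.3505 × 10^-7 rad.
d = B/θ = (4.338 × 10^8) / (3.3505 × 10^-7) = 1.2947 × 10^15 km = (1.2947 × 10^15) / (9.461 × 10^12) ly = 136.85 ly.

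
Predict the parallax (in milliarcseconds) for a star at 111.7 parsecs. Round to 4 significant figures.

p = 1/d = 1/111.7 = 0.0089526 arcsec.
= 0.0089526 × 1000 = 8.9526 mas.

8.953 mas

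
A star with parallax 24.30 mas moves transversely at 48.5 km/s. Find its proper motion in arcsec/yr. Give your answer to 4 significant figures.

d = 1/p = 1/0.02430″ = 41.152 pc.
μ = v_t / (4.74 d) = 48.5 / (4.74 × 41.152) = 48.5 / 195.06 = 0.24864 ″/yr.

0.2486 arcsec/yr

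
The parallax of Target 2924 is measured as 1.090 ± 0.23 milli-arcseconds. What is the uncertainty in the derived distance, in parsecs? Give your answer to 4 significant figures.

d = 1/p, so σ_d = σ_p / p².
σ_d = 0.000230 / (0.001090)² = 0.000230 / 0.0000011881 = 193.59 pc.

193.6 pc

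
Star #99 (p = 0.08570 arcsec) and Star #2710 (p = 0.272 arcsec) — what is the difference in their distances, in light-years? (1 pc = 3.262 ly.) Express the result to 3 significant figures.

26.1 ly

d_A = 1/0.08570″ = 11.669 pc; d_B = 1/0.2720″ = 3.6765 pc.
|d_B − d_A| = |3.6765 − 11.669| = 7.9925 pc = 7.9925 × 3.262 ly = 26.072 ly.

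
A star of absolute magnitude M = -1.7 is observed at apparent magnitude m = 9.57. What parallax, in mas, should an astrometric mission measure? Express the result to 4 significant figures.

m − M = 9.57 − (-1.7) = 11.27.
d = 10^((m−M)/5 + 1) = 10^3.254 = 1794.7 pc.
p = 1/d = 1/1794.7 = 0.0005572 arcsec = 0.5572 mas.

0.5572 mas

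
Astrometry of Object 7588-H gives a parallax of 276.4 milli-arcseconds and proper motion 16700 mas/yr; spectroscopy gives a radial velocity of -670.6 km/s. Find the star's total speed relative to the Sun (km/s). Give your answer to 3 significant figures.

d = 1/p = 1/0.2764″ = 3.6179 pc.
μ = 16700 mas/yr = 16.70 ″/yr.
v_t = 4.740 μ d = 4.740 × 16.70 × 3.6179 = 286.39 km/s.
v = √(v_r² + v_t²) = √((-670.6)² + 286.39²) = √531724 = 729.19 km/s.

729 km/s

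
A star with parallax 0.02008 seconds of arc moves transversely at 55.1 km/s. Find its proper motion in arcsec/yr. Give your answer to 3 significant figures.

d = 1/p = 1/0.02008″ = 49.801 pc.
μ = v_t / (4.74 d) = 55.1 / (4.74 × 49.801) = 55.1 / 236.06 = 0.23342 ″/yr.

0.233 arcsec/yr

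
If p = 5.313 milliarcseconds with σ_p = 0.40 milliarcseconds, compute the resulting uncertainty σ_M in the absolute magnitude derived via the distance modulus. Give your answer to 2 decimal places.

M = m − 5 log₁₀ d + 5 = m + 5 log₁₀ p + 5, so ∂M/∂p = 5/(p ln 10).
σ_M = (5/ln 10) · (σ_p/p) = 2.1715 × 0.40/5.313 = 2.1715 × 0.075287 = 0.16349.

σ_M = 0.16 mag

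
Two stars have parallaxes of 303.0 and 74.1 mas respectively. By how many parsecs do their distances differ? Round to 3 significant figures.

10.2 pc

d_A = 1/0.3030″ = 3.3003 pc; d_B = 1/0.07410″ = 13.495 pc.
|d_B − d_A| = |13.495 − 3.3003| = 10.195 pc.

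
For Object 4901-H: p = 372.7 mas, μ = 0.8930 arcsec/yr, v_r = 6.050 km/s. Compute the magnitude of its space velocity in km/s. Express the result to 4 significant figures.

12.87 km/s

d = 1/p = 1/0.3727″ = 2.6831 pc.
v_t = 4.740 μ d = 4.740 × 0.8930 × 2.6831 = 11.357 km/s.
v = √(v_r² + v_t²) = √(6.050² + 11.357²) = √165.584 = 12.868 km/s.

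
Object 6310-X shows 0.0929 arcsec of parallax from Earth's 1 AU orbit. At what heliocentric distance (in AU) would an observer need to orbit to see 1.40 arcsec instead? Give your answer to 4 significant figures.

15.07 AU

Parallax scales linearly with baseline: p ∝ B, so B = p_target / p_Earth × 1 AU.
B = 1.40 / 0.0929 = 15.07 AU.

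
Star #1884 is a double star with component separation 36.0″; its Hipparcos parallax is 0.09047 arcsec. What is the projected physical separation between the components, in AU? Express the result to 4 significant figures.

397.9 AU

d = 1/p = 1/0.09047″ = 11.053 pc.
At distance d (pc), an angle of θ arcsec spans θ·d AU: s = 36.0 × 11.053 = 397.91 AU.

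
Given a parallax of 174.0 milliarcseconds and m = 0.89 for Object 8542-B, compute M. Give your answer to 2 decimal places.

d = 1/p = 1/0.1740″ = 5.7471 pc.
m − M = 5 log₁₀(5.7471) − 5 = 3.7972 − 5 = -1.2028.
M = m − (m − M) = 0.89 − (-1.2028) = 2.09.

M = 2.09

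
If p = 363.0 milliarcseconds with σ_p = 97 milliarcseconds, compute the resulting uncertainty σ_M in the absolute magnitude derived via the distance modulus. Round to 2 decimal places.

σ_M = 0.58 mag

M = m − 5 log₁₀ d + 5 = m + 5 log₁₀ p + 5, so ∂M/∂p = 5/(p ln 10).
σ_M = (5/ln 10) · (σ_p/p) = 2.1715 × 97/363.0 = 2.1715 × 0.26722 = 0.58027.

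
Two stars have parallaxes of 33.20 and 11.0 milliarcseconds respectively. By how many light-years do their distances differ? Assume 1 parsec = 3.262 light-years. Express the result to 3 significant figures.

d_A = 1/0.03320″ = 30.12 pc; d_B = 1/0.01100″ = 90.909 pc.
|d_B − d_A| = |90.909 − 30.12| = 60.789 pc = 60.789 × 3.262 ly = 198.29 ly.

198 ly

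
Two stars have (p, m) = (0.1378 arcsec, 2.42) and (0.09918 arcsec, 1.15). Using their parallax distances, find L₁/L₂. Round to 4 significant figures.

L₁/L₂ = 0.1608

d₁ = 1/p₁ = 1/0.1378″ = 7.2569 pc; d₂ = 1/p₂ = 1/0.09918″ = 10.083 pc.
M₁ = m₁ − 5 log₁₀ d₁ + 5 = 2.42 − 4.3038 + 5 = 3.1162.
M₂ = 1.15 − 5.0179 + 5 = 1.1321.
L₁/L₂ = 10^(0.4(M₂ − M₁)) = 10^(0.4 × (-1.9841)) = 10^(-0.79364) = 0.16083.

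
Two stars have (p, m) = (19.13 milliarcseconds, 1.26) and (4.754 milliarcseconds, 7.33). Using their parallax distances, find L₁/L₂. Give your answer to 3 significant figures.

L₁/L₂ = 16.5

d₁ = 1/p₁ = 1/0.01913″ = 52.274 pc; d₂ = 1/p₂ = 1/0.004754″ = 210.35 pc.
M₁ = m₁ − 5 log₁₀ d₁ + 5 = 1.26 − 8.5914 + 5 = -2.3314.
M₂ = 7.33 − 11.6147 + 5 = 0.7153.
L₁/L₂ = 10^(0.4(M₂ − M₁)) = 10^(0.4 × 3.0467) = 10^1.21868 = 16.546.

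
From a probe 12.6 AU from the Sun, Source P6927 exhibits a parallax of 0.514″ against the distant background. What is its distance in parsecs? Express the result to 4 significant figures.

24.51 pc

With baseline B (in AU) and parallax p (in arcsec), d = B/p parsecs.
d = 12.6 / 0.514 = 24.514 pc.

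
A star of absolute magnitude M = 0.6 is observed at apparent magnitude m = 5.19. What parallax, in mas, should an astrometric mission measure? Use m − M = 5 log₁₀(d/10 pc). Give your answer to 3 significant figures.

12.1 mas

m − M = 5.19 − 0.6 = 4.59.
d = 10^((m−M)/5 + 1) = 10^1.918 = 82.794 pc.
p = 1/d = 1/82.794 = 0.012078 arcsec = 12.078 mas.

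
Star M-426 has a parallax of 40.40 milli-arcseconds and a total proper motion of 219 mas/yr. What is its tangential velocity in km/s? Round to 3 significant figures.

d = 1/p = 1/0.04040″ = 24.752 pc.
μ = 219 mas/yr = 0.219 ″/yr.
v_t = 4.74 × μ × d = 4.74 × 0.219 × 24.752 = 25.694 km/s.

25.7 km/s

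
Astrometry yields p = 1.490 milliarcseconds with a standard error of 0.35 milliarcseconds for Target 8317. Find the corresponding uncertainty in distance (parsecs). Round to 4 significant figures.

157.7 pc

d = 1/p, so σ_d = σ_p / p².
σ_d = 0.000350 / (0.001490)² = 0.000350 / 0.0000022201 = 157.65 pc.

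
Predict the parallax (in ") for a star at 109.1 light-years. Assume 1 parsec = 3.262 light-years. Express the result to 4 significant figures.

d = 109.1 ly ÷ 3.262 = 33.446 pc.
p = 1/d = 1/33.446 = 0.029899 arcsec.

0.02990 "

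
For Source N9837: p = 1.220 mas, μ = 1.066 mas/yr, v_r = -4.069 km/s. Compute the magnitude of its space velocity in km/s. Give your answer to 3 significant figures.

5.81 km/s

d = 1/p = 1/0.001220″ = 819.67 pc.
μ = 1.066 mas/yr = 0.001066 ″/yr.
v_t = 4.740 μ d = 4.740 × 0.001066 × 819.67 = 4.1417 km/s.
v = √(v_r² + v_t²) = √((-4.069)² + 4.1417²) = √33.7104 = 5.8061 km/s.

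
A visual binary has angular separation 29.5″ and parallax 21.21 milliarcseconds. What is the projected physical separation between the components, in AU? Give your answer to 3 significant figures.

d = 1/p = 1/0.02121″ = 47.148 pc.
At distance d (pc), an angle of θ arcsec spans θ·d AU: s = 29.5 × 47.148 = 1390.9 AU.

1390 AU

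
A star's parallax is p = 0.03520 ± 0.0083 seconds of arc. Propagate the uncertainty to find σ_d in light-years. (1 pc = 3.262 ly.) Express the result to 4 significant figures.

d = 1/p, so σ_d = σ_p / p².
σ_d = 0.00830 / (0.03520)² = 0.00830 / 0.001239 = 6.699 pc = 6.699 × 3.262 ly = 21.852 ly.

21.85 ly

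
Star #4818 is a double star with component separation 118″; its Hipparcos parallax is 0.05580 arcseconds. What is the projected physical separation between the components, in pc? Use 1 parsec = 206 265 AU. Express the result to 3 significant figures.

0.0103 pc

d = 1/p = 1/0.05580″ = 17.921 pc.
At distance d (pc), an angle of θ arcsec spans θ·d AU: s = 118 × 17.921 = 2114.7 AU.
= 2114.7 / 206265 = 0.010252 pc.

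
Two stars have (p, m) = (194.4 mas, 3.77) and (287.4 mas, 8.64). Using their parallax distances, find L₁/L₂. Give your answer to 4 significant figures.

L₁/L₂ = 193.9

d₁ = 1/p₁ = 1/0.1944″ = 5.144 pc; d₂ = 1/p₂ = 1/0.2874″ = 3.4795 pc.
M₁ = m₁ − 5 log₁₀ d₁ + 5 = 3.77 − 3.5565 + 5 = 5.2135.
M₂ = 8.64 − 2.7076 + 5 = 10.9324.
L₁/L₂ = 10^(0.4(M₂ − M₁)) = 10^(0.4 × 5.7189) = 10^2.28756 = 193.89.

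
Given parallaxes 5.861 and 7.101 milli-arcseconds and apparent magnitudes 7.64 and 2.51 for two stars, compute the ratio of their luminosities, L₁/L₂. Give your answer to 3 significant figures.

L₁/L₂ = 0.0130

d₁ = 1/p₁ = 1/0.005861″ = 170.62 pc; d₂ = 1/p₂ = 1/0.007101″ = 140.83 pc.
M₁ = m₁ − 5 log₁₀ d₁ + 5 = 7.64 − 11.1601 + 5 = 1.4799.
M₂ = 2.51 − 10.7435 + 5 = -3.2335.
L₁/L₂ = 10^(0.4(M₂ − M₁)) = 10^(0.4 × (-4.7134)) = 10^(-1.88536) = 0.013021.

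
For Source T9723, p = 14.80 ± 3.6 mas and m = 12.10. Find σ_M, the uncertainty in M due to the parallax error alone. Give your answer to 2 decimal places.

σ_M = 0.53 mag

M = m − 5 log₁₀ d + 5 = m + 5 log₁₀ p + 5, so ∂M/∂p = 5/(p ln 10).
σ_M = (5/ln 10) · (σ_p/p) = 2.1715 × 3.6/14.80 = 2.1715 × 0.24324 = 0.5282.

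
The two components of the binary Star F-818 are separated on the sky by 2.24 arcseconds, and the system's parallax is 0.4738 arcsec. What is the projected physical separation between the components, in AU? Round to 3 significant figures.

4.73 AU

d = 1/p = 1/0.4738″ = 2.1106 pc.
At distance d (pc), an angle of θ arcsec spans θ·d AU: s = 2.24 × 2.1106 = 4.7277 AU.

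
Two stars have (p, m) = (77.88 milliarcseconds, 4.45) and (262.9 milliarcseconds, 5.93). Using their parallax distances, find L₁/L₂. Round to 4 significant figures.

d₁ = 1/p₁ = 1/0.07788″ = 12.84 pc; d₂ = 1/p₂ = 1/0.2629″ = 3.8037 pc.
M₁ = m₁ − 5 log₁₀ d₁ + 5 = 4.45 − 5.5428 + 5 = 3.9072.
M₂ = 5.93 − 2.9010 + 5 = 8.0290.
L₁/L₂ = 10^(0.4(M₂ − M₁)) = 10^(0.4 × 4.1218) = 10^1.64872 = 44.537.

L₁/L₂ = 44.54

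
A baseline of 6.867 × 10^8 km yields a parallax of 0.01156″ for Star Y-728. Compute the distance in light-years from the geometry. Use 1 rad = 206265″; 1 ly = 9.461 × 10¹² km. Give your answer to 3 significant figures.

θ = 0.01156″ = 0.01156/206265 = 5.6044 × 10^-8 rad.
d = B/θ = (6.867 × 10^8) / (5.6044 × 10^-8) = 1.2253 × 10^16 km = (1.2253 × 10^16) / (9.461 × 10^12) ly = 1295.1 ly.

1300 ly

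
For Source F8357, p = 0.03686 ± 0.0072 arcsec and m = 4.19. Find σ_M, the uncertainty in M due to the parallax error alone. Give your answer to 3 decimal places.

M = m − 5 log₁₀ d + 5 = m + 5 log₁₀ p + 5, so ∂M/∂p = 5/(p ln 10).
σ_M = (5/ln 10) · (σ_p/p) = 2.1715 × 0.0072/0.03686 = 2.1715 × 0.19533 = 0.42416.

σ_M = 0.424 mag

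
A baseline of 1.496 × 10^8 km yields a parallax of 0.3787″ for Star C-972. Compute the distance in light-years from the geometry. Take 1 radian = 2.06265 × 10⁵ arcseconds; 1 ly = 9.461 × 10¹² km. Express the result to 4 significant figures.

θ = 0.3787″ = 0.3787/206265 = 1.8360 × 10^-6 rad.
d = B/θ = (1.496 × 10^8) / (1.8360 × 10^-6) = 8.1481 × 10^13 km = (8.1481 × 10^13) / (9.461 × 10^12) ly = 8.6123 ly.

8.612 ly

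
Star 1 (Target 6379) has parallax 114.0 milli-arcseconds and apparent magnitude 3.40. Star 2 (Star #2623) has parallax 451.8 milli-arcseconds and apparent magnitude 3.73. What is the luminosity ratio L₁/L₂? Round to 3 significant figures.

d₁ = 1/p₁ = 1/0.1140″ = 8.7719 pc; d₂ = 1/p₂ = 1/0.4518″ = 2.2134 pc.
M₁ = m₁ − 5 log₁₀ d₁ + 5 = 3.40 − 4.7155 + 5 = 3.6845.
M₂ = 3.73 − 1.7253 + 5 = 7.0047.
L₁/L₂ = 10^(0.4(M₂ − M₁)) = 10^(0.4 × 3.3202) = 10^1.32808 = 21.285.

L₁/L₂ = 21.3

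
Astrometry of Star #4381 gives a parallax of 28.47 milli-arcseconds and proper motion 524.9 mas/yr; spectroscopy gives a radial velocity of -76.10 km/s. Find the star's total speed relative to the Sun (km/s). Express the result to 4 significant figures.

115.9 km/s

d = 1/p = 1/0.02847″ = 35.125 pc.
μ = 524.9 mas/yr = 0.5249 ″/yr.
v_t = 4.740 μ d = 4.740 × 0.5249 × 35.125 = 87.392 km/s.
v = √(v_r² + v_t²) = √((-76.10)² + 87.392²) = √13428.6 = 115.88 km/s.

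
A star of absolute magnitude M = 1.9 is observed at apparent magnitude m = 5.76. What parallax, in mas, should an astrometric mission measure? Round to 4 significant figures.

16.90 mas

m − M = 5.76 − 1.9 = 3.86.
d = 10^((m−M)/5 + 1) = 10^1.772 = 59.156 pc.
p = 1/d = 1/59.156 = 0.016904 arcsec = 16.904 mas.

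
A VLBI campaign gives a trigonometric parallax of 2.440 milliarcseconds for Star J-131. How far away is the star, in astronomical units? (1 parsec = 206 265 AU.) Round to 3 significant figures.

8.45 × 10^7 AU

p = 2.440 milliarcseconds = 0.002440 arcsec.
d = 1/p = 1/0.002440 = 409.84 pc.
In AU: 409.84 × 206265 = 8.4536 × 10^7 AU.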